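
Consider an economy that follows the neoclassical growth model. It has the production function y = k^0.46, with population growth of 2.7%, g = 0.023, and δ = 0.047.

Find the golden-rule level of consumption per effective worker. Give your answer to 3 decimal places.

c_gold ≈ 2.033

At the golden rule, f'(k) = n + g + δ, so α·k^(α−1) = n + g + δ and k_gold = (α/(n + g + δ))^(1/(1−α)).
k_gold = (0.46/0.097)^(1/0.54) = 4.7423^1.8519 ≈ 17.8593
c_gold = f(k_gold) − (n + g + δ)·k_gold = 3.7658 − 0.097×17.8593 ≈ 2.0334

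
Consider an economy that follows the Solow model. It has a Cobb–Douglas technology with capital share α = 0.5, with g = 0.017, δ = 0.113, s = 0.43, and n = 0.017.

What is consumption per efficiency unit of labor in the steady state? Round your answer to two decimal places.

c* ≈ 1.67

At the steady state, Δk = 0, so s·k^α = (n + g + δ)·k.
Rearranging, k^(1−α) = s / (n + g + δ).
k^0.5 = 0.43 / (0.017 + 0.017 + 0.113) = 0.43 / 0.147 = 2.9252
k* = 2.9252^(1/0.5) ≈ 8.5568
y* = (k*)^α = 8.5568^0.5 ≈ 2.9252
c* = (1 − s)·y* = (1 − 0.43) × 2.9252 ≈ 1.6674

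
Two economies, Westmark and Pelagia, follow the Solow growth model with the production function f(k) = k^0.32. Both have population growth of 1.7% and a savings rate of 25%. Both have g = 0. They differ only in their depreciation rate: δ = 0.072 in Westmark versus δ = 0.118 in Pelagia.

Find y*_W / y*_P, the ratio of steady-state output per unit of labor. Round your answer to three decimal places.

y*_W / y*_P ≈ 1.217

Steady-state y* = [s/(n + δ)]^(α/(1−α)), so the ratio is [ (s_W/(n + δ)_W) / (s_P/(n + δ)_P) ]^0.4706.
s_W/(n + δ)_W = 0.25/0.089 = 2.8090; s_P/(n + δ)_P = 0.25/0.135 = 1.8519.
Ratio = (2.8090/1.8519)^0.4706 = 1.5168^0.4706 ≈ 1.2166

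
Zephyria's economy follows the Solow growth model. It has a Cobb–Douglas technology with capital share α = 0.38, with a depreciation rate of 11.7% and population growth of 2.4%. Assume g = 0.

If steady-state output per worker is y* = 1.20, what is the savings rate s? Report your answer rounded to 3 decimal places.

s ≈ 0.190

At the steady state, Δk = 0, so s·k^α = (n + δ)·k.
Since y* = [s/(n + δ)]^(α/(1−α)), we have s/(n + δ) = (y*)^((1−α)/α) = 1.20^1.6316 = 1.3465.
Therefore s = 1.3465 × (n + δ) = 1.3465 × 0.141 = 0.1899.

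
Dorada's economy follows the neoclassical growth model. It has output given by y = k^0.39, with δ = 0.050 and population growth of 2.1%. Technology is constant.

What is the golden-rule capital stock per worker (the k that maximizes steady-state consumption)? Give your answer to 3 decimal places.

The golden rule sets f'(k) = n + δ, i.e. α·k^(α−1) = n + δ.
So k^(1−α) = α / (n + δ) = 0.39 / 0.071 = 5.4930.
k_gold = 5.4930^(1/0.61) ≈ 16.3231

k_gold ≈ 16.323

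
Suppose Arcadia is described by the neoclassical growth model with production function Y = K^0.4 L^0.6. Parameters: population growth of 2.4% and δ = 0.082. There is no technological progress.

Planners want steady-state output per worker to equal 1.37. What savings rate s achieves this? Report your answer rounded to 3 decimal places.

In steady state, investment equals break-even investment: s·k^α = (n + δ)·k.
Since y* = [s/(n + δ)]^(α/(1−α)), we have s/(n + δ) = (y*)^((1−α)/α) = 1.37^1.5 = 1.6035.
Therefore s = 1.6035 × (n + δ) = 1.6035 × 0.106 = 0.1700.

s ≈ 0.170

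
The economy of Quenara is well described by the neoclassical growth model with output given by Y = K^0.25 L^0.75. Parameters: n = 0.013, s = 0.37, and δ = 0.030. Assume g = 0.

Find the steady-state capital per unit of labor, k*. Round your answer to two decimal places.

k* ≈ 17.63

In steady state, investment equals break-even investment: s·k^α = (n + δ)·k.
Dividing both sides by k: k^(1−α) = s / (n + δ).
k^0.75 = 0.37 / (0.013 + 0.030) = 0.37 / 0.043 = 8.6047
k* = 8.6047^(1/0.75) ≈ 17.6325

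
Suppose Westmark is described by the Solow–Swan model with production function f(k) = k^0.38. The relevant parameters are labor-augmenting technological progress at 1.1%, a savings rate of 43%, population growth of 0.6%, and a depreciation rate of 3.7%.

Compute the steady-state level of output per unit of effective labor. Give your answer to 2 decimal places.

In steady state, investment equals break-even investment: s·k^α = (n + g + δ)·k.
Dividing both sides by k: k^(1−α) = s / (n + g + δ).
k^0.62 = 0.43 / (0.006 + 0.011 + 0.037) = 0.43 / 0.054 = 7.9630
k* = 7.9630^(1/0.62) ≈ 28.4020
y* = (k*)^α = 28.4020^0.38 ≈ 3.5667

y* = 3.57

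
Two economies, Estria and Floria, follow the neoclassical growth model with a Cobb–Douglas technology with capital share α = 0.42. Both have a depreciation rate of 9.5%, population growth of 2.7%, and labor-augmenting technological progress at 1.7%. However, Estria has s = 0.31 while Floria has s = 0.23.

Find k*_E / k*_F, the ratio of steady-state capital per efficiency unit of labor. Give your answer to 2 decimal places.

k*_E / k*_F ≈ 1.67

Steady-state k* = [s/(n + g + δ)]^(1/(1−α)), so the ratio is [ (s_E/(n + g + δ)_E) / (s_F/(n + g + δ)_F) ]^1.7241.
s_E/(n + g + δ)_E = 0.31/0.139 = 2.2302; s_F/(n + g + δ)_F = 0.23/0.139 = 1.6547.
Ratio = (2.2302/1.6547)^1.7241 = 1.3478^1.7241 ≈ 1.6730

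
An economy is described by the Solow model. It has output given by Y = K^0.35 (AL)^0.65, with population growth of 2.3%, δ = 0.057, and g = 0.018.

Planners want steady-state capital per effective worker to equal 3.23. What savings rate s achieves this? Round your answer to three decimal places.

s ≈ 0.210

In steady state, investment equals break-even investment: s·k^α = (n + g + δ)·k.
So s / (n + g + δ) = (k*)^(1−α) = 3.23^0.65 = 2.1428.
Therefore s = 2.1428 × (n + g + δ) = 2.1428 × 0.098 = 0.2100.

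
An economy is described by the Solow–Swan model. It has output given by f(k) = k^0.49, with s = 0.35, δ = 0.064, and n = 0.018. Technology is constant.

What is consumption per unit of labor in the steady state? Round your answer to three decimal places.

In steady state, investment equals break-even investment: s·k^α = (n + δ)·k.
Rearranging, k^(1−α) = s / (n + δ).
k^0.51 = 0.35 / (0.018 + 0.064) = 0.35 / 0.082 = 4.2683
k* = 4.2683^(1/0.51) ≈ 17.2105
y* = (k*)^α = 17.2105^0.49 ≈ 4.0322
c* = (1 − s)·y* = (1 − 0.35) × 4.0322 ≈ 2.6209

c* ≈ 2.621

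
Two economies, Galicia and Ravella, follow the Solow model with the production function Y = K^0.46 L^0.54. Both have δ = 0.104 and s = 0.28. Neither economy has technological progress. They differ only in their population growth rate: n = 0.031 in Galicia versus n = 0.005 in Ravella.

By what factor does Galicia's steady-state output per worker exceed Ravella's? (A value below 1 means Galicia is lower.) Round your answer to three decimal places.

Steady-state y* = [s/(n + δ)]^(α/(1−α)), so the ratio is [ (s_G/(n + δ)_G) / (s_R/(n + δ)_R) ]^0.8519.
s_G/(n + δ)_G = 0.28/0.135 = 2.0741; s_R/(n + δ)_R = 0.28/0.109 = 2.5688.
Ratio = (2.0741/2.5688)^0.8519 = 0.8074^0.8519 ≈ 0.8334

y*_G / y*_R ≈ 0.833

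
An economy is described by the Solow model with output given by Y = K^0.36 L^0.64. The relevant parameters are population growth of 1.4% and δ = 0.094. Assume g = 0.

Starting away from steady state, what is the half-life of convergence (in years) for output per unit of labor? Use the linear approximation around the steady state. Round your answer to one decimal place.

Near the steady state the convergence rate is λ = (1 − α)(n + δ).
λ = (1 − 0.36) × 0.108 = 0.64 × 0.108 = 0.06912
Half-life = ln 2 / λ = 0.6931 / 0.06912 ≈ 10.03 years

t_½ ≈ 10.0 years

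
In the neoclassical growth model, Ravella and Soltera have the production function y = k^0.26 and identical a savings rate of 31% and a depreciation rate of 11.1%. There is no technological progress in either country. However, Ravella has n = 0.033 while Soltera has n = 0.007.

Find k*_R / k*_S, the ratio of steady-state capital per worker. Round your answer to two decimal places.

Steady-state k* = [s/(n + δ)]^(1/(1−α)), so the ratio is [ (s_R/(n + δ)_R) / (s_S/(n + δ)_S) ]^1.3514.
s_R/(n + δ)_R = 0.31/0.144 = 2.1528; s_S/(n + δ)_S = 0.31/0.118 = 2.6271.
Ratio = (2.1528/2.6271)^1.3514 = 0.8195^1.3514 ≈ 0.7641

k*_R / k*_S ≈ 0.76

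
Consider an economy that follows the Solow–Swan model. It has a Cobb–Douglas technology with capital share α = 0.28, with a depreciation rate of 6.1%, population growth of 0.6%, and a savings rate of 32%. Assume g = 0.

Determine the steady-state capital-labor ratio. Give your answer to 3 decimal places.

In steady state, investment equals break-even investment: s·k^α = (n + δ)·k.
Dividing both sides by k: k^(1−α) = s / (n + δ).
k^0.72 = 0.32 / (0.006 + 0.061) = 0.32 / 0.067 = 4.7761
k* = 4.7761^(1/0.72) ≈ 8.7732

k* = 8.773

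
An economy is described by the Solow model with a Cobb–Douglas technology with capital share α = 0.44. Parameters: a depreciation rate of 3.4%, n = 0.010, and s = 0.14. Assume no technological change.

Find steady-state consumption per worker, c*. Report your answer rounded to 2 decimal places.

c* ≈ 2.14

At the steady state, Δk = 0, so s·k^α = (n + δ)·k.
Dividing both sides by k: k^(1−α) = s / (n + δ).
k^0.56 = 0.14 / (0.010 + 0.034) = 0.14 / 0.044 = 3.1818
k* = 3.1818^(1/0.56) ≈ 7.9001
y* = (k*)^α = 7.9001^0.44 ≈ 2.4829
c* = (1 − s)·y* = (1 − 0.14) × 2.4829 ≈ 2.1353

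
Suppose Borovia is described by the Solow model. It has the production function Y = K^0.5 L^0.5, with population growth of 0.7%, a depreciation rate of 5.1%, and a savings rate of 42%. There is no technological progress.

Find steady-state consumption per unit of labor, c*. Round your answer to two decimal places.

In steady state, investment equals break-even investment: s·k^α = (n + δ)·k.
Dividing both sides by k: k^(1−α) = s / (n + δ).
k^0.5 = 0.42 / (0.007 + 0.051) = 0.42 / 0.058 = 7.2414
k* = 7.2414^(1/0.5) ≈ 52.4379
y* = (k*)^α = 52.4379^0.5 ≈ 7.2414
c* = (1 − s)·y* = (1 − 0.42) × 7.2414 ≈ 4.2000

c* ≈ 4.20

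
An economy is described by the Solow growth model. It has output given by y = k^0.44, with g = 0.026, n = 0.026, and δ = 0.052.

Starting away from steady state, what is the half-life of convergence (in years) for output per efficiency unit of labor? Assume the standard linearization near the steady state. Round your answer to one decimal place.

about 11.9 years

Near the steady state the convergence rate is λ = (1 − α)(n + g + δ).
λ = (1 − 0.44) × 0.104 = 0.56 × 0.104 = 0.05824
Half-life = ln 2 / λ = 0.6931 / 0.05824 ≈ 11.90 years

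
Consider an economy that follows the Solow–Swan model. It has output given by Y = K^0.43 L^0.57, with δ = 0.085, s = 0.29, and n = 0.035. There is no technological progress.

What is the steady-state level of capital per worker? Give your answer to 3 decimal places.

k* = 4.702

Steady state requires s·f(k) = (n + δ)·k, i.e. s·k^α = (n + δ)·k.
Rearranging, k^(1−α) = s / (n + δ).
k^0.57 = 0.29 / (0.035 + 0.085) = 0.29 / 0.120 = 2.4167
k* = 2.4167^(1/0.57) ≈ 4.7024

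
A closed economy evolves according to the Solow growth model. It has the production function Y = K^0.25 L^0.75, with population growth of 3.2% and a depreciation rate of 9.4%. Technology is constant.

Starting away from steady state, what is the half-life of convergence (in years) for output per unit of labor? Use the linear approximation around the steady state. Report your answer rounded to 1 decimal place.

t_½ ≈ 7.3 years

Near the steady state the convergence rate is λ = (1 − α)(n + δ).
λ = (1 − 0.25) × 0.126 = 0.75 × 0.126 = 0.0945
Half-life = ln 2 / λ = 0.6931 / 0.0945 ≈ 7.33 years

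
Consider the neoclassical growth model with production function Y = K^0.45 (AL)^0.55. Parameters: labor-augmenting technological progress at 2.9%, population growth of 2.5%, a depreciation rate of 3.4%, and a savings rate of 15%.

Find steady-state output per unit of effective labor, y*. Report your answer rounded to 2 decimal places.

y* ≈ 1.55

In steady state, investment equals break-even investment: s·k^α = (n + g + δ)·k.
Rearranging, k^(1−α) = s / (n + g + δ).
k^0.55 = 0.15 / (0.025 + 0.029 + 0.034) = 0.15 / 0.088 = 1.7045
k* = 1.7045^(1/0.55) ≈ 2.6369
y* = (k*)^α = 2.6369^0.45 ≈ 1.5470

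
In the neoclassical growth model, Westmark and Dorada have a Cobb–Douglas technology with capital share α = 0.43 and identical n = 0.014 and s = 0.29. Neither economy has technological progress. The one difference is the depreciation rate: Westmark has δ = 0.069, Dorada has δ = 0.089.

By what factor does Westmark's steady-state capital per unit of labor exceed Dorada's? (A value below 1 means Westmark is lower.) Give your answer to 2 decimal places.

ratio ≈ 1.46

Steady-state k* = [s/(n + δ)]^(1/(1−α)), so the ratio is [ (s_W/(n + δ)_W) / (s_D/(n + δ)_D) ]^1.7544.
s_W/(n + δ)_W = 0.29/0.083 = 3.4940; s_D/(n + δ)_D = 0.29/0.103 = 2.8155.
Ratio = (3.4940/2.8155)^1.7544 = 1.2410^1.7544 ≈ 1.4605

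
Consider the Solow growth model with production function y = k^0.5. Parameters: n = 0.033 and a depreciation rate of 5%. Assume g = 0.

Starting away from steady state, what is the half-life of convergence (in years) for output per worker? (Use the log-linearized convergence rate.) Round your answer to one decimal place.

t_½ ≈ 16.7 years

Near the steady state the convergence rate is λ = (1 − α)(n + δ).
λ = (1 − 0.5) × 0.083 = 0.5 × 0.083 = 0.0415
Half-life = ln 2 / λ = 0.6931 / 0.0415 ≈ 16.70 years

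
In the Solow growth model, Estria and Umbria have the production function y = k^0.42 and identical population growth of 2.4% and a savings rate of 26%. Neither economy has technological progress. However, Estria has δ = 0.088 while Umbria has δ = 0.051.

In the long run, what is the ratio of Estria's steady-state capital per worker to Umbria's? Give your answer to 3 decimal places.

k*_E / k*_U ≈ 0.501

Steady-state k* = [s/(n + δ)]^(1/(1−α)), so the ratio is [ (s_E/(n + δ)_E) / (s_U/(n + δ)_U) ]^1.7241.
s_E/(n + δ)_E = 0.26/0.112 = 2.3214; s_U/(n + δ)_U = 0.26/0.075 = 3.4667.
Ratio = (2.3214/3.4667)^1.7241 = 0.6696^1.7241 ≈ 0.5008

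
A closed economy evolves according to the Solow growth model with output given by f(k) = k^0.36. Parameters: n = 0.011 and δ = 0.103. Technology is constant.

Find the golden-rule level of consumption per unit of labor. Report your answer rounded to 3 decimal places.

c_gold ≈ 1.222

At the golden rule, f'(k) = n + δ, so α·k^(α−1) = n + δ and k_gold = (α/(n + δ))^(1/(1−α)).
k_gold = (0.36/0.114)^(1/0.64) = 3.1579^1.5625 ≈ 6.0299
c_gold = f(k_gold) − (n + δ)·k_gold = 1.9095 − 0.114×6.0299 ≈ 1.2221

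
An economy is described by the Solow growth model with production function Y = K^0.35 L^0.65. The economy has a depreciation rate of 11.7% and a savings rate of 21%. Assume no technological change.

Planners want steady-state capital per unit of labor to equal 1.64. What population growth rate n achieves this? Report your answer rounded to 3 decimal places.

n ≈ 0.035

In steady state, investment equals break-even investment: s·k^α = (n + δ)·k.
So s / (n + δ) = (k*)^(1−α) = 1.64^0.65 = 1.3793.
Therefore n + δ = s / 1.3793 = 0.21 / 1.3793 = 0.1523, so n = 0.1523 − 0.117 = 0.0353.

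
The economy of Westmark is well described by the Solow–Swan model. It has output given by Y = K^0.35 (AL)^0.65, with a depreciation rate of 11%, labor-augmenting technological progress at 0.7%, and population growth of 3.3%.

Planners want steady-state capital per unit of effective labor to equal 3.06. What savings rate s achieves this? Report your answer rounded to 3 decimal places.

Steady state requires s·f(k) = (n + g + δ)·k, i.e. s·k^α = (n + g + δ)·k.
So s / (n + g + δ) = (k*)^(1−α) = 3.06^0.65 = 2.0688.
Therefore s = 2.0688 × (n + g + δ) = 2.0688 × 0.150 = 0.3103.

s ≈ 0.310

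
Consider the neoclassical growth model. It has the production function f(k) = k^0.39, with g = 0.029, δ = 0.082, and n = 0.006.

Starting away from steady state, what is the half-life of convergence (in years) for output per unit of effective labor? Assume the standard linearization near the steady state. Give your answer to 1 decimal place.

about 9.7 years

Near the steady state the convergence rate is λ = (1 − α)(n + g + δ).
λ = (1 − 0.39) × 0.117 = 0.61 × 0.117 = 0.07137
Half-life = ln 2 / λ = 0.6931 / 0.07137 ≈ 9.71 years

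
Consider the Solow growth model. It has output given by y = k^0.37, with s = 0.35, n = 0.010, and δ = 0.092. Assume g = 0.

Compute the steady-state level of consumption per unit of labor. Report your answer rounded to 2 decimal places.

c* ≈ 1.34

In steady state, investment equals break-even investment: s·k^α = (n + δ)·k.
Dividing both sides by k: k^(1−α) = s / (n + δ).
k^0.63 = 0.35 / (0.010 + 0.092) = 0.35 / 0.102 = 3.4314
k* = 3.4314^(1/0.63) ≈ 7.0787
y* = (k*)^α = 7.0787^0.37 ≈ 2.0629
c* = (1 − s)·y* = (1 − 0.35) × 2.0629 ≈ 1.3409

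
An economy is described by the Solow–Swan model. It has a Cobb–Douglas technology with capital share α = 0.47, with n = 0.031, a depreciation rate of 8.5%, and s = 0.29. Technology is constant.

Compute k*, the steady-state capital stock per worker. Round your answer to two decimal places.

Steady state requires s·f(k) = (n + δ)·k, i.e. s·k^α = (n + δ)·k.
Dividing both sides by k: k^(1−α) = s / (n + δ).
k^0.53 = 0.29 / (0.031 + 0.085) = 0.29 / 0.116 = 2.5000
k* = 2.5000^(1/0.53) ≈ 5.6342

k* ≈ 5.63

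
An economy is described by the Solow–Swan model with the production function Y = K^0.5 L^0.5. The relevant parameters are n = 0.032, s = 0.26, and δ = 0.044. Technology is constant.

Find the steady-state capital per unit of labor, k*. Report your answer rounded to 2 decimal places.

k* ≈ 11.70

In steady state, investment equals break-even investment: s·k^α = (n + δ)·k.
Dividing both sides by k: k^(1−α) = s / (n + δ).
k^0.5 = 0.26 / (0.032 + 0.044) = 0.26 / 0.076 = 3.4211
k* = 3.4211^(1/0.5) ≈ 11.7039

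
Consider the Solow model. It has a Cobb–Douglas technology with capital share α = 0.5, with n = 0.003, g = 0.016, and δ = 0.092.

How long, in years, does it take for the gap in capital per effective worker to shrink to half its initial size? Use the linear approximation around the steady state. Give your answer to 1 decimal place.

Near the steady state the convergence rate is λ = (1 − α)(n + g + δ).
λ = (1 − 0.5) × 0.111 = 0.5 × 0.111 = 0.0555
Half-life = ln 2 / λ = 0.6931 / 0.0555 ≈ 12.49 years

about 12.5 years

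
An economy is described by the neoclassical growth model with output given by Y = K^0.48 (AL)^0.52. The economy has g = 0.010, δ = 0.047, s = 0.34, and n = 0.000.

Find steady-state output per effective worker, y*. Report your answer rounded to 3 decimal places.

At the steady state, Δk = 0, so s·k^α = (n + g + δ)·k.
Rearranging, k^(1−α) = s / (n + g + δ).
k^0.52 = 0.34 / (0.000 + 0.010 + 0.047) = 0.34 / 0.057 = 5.9649
k* = 5.9649^(1/0.52) ≈ 31.0131
y* = (k*)^α = 31.0131^0.48 ≈ 5.1993

y* = 5.199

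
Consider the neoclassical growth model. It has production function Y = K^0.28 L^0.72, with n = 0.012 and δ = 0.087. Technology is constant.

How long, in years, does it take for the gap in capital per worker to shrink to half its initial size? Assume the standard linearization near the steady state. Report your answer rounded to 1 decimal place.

half-life ≈ 9.7 years

Near the steady state the convergence rate is λ = (1 − α)(n + δ).
λ = (1 − 0.28) × 0.099 = 0.72 × 0.099 = 0.07128
Half-life = ln 2 / λ = 0.6931 / 0.07128 ≈ 9.72 years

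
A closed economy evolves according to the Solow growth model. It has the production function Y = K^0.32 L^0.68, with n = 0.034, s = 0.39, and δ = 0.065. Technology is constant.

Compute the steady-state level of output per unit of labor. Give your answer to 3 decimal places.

y* ≈ 1.906

At the steady state, Δk = 0, so s·k^α = (n + δ)·k.
Rearranging, k^(1−α) = s / (n + δ).
k^0.68 = 0.39 / (0.034 + 0.065) = 0.39 / 0.099 = 3.9394
k* = 3.9394^(1/0.68) ≈ 7.5099
y* = (k*)^α = 7.5099^0.32 ≈ 1.9064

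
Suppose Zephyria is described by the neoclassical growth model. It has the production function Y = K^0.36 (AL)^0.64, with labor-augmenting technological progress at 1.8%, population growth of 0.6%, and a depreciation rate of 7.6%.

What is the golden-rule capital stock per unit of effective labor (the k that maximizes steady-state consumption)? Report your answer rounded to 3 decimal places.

k_gold ≈ 7.400

The golden rule sets f'(k) = n + g + δ, i.e. α·k^(α−1) = n + g + δ.
So k^(1−α) = α / (n + g + δ) = 0.36 / 0.100 = 3.6000.
k_gold = 3.6000^(1/0.64) ≈ 7.3998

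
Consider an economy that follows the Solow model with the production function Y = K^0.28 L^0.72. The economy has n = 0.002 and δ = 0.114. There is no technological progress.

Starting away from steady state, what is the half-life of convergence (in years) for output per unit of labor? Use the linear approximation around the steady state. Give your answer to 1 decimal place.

Near the steady state the convergence rate is λ = (1 − α)(n + δ).
λ = (1 − 0.28) × 0.116 = 0.72 × 0.116 = 0.08352
Half-life = ln 2 / λ = 0.6931 / 0.08352 ≈ 8.30 years

half-life ≈ 8.3 years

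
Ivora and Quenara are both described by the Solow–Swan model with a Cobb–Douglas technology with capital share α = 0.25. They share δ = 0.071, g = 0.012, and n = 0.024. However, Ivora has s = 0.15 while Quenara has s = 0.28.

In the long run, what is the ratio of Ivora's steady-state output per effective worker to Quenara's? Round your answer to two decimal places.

Steady-state y* = [s/(n + g + δ)]^(α/(1−α)), so the ratio is [ (s_I/(n + g + δ)_I) / (s_Q/(n + g + δ)_Q) ]^0.3333.
s_I/(n + g + δ)_I = 0.15/0.107 = 1.4019; s_Q/(n + g + δ)_Q = 0.28/0.107 = 2.6168.
Ratio = (1.4019/2.6168)^0.3333 = 0.5357^0.3333 ≈ 0.8122

ratio ≈ 0.81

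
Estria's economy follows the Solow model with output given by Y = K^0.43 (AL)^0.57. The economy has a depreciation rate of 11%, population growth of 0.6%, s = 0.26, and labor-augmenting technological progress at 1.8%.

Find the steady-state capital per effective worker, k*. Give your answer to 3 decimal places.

k* ≈ 3.199

In steady state, investment equals break-even investment: s·k^α = (n + g + δ)·k.
Dividing both sides by k: k^(1−α) = s / (n + g + δ).
k^0.57 = 0.26 / (0.006 + 0.018 + 0.110) = 0.26 / 0.134 = 1.9403
k* = 1.9403^(1/0.57) ≈ 3.1991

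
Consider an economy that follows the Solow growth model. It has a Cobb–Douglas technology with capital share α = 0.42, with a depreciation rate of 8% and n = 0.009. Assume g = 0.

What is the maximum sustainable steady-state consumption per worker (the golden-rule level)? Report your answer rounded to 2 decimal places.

At the golden rule, f'(k) = n + δ, so α·k^(α−1) = n + δ and k_gold = (α/(n + δ))^(1/(1−α)).
k_gold = (0.42/0.089)^(1/0.58) = 4.7191^1.7241 ≈ 14.5145
c_gold = f(k_gold) − (n + δ)·k_gold = 3.0758 − 0.089×14.5145 ≈ 1.7840

c_gold ≈ 1.78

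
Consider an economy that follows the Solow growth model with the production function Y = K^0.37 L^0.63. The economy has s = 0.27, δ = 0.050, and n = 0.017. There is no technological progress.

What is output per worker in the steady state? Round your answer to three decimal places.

y* ≈ 2.267

In steady state, investment equals break-even investment: s·k^α = (n + δ)·k.
Rearranging, k^(1−α) = s / (n + δ).
k^0.63 = 0.27 / (0.017 + 0.050) = 0.27 / 0.067 = 4.0299
k* = 4.0299^(1/0.63) ≈ 9.1366
y* = (k*)^α = 9.1366^0.37 ≈ 2.2672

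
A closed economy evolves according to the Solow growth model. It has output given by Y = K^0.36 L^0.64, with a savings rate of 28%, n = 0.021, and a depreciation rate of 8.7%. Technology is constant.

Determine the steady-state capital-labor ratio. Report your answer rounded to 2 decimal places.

At the steady state, Δk = 0, so s·k^α = (n + δ)·k.
Rearranging, k^(1−α) = s / (n + δ).
k^0.64 = 0.28 / (0.021 + 0.087) = 0.28 / 0.108 = 2.5926
k* = 2.5926^(1/0.64) ≈ 4.4306

k* = 4.43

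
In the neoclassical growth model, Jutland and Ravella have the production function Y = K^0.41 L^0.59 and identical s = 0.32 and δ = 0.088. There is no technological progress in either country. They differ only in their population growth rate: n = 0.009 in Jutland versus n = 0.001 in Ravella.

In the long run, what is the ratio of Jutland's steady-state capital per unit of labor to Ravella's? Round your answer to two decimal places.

ratio ≈ 0.86

Steady-state k* = [s/(n + δ)]^(1/(1−α)), so the ratio is [ (s_J/(n + δ)_J) / (s_R/(n + δ)_R) ]^1.6949.
s_J/(n + δ)_J = 0.32/0.097 = 3.2990; s_R/(n + δ)_R = 0.32/0.089 = 3.5955.
Ratio = (3.2990/3.5955)^1.6949 = 0.9175^1.6949 ≈ 0.8642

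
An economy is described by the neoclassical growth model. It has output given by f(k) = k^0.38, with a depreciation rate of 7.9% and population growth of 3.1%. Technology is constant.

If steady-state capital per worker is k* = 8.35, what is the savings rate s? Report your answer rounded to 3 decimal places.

s ≈ 0.410

Steady state requires s·f(k) = (n + δ)·k, i.e. s·k^α = (n + δ)·k.
So s / (n + δ) = (k*)^(1−α) = 8.35^0.62 = 3.7277.
Therefore s = 3.7277 × (n + δ) = 3.7277 × 0.110 = 0.4100.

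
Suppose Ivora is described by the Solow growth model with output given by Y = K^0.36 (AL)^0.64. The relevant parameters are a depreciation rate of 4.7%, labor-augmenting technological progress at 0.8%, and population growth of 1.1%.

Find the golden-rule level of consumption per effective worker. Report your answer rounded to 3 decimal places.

At the golden rule, f'(k) = n + g + δ, so α·k^(α−1) = n + g + δ and k_gold = (α/(n + g + δ))^(1/(1−α)).
k_gold = (0.36/0.066)^(1/0.64) = 5.4545^1.5625 ≈ 14.1638
c_gold = f(k_gold) − (n + g + δ)·k_gold = 2.5967 − 0.066×14.1638 ≈ 1.6619

c_gold ≈ 1.662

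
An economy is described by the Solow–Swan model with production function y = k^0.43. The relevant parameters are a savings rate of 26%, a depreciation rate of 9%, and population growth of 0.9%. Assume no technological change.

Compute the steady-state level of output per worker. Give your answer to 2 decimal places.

y* ≈ 2.07

Steady state requires s·f(k) = (n + δ)·k, i.e. s·k^α = (n + δ)·k.
Dividing both sides by k: k^(1−α) = s / (n + δ).
k^0.57 = 0.26 / (0.009 + 0.090) = 0.26 / 0.099 = 2.6263
k* = 2.6263^(1/0.57) ≈ 5.4412
y* = (k*)^α = 5.4412^0.43 ≈ 2.0718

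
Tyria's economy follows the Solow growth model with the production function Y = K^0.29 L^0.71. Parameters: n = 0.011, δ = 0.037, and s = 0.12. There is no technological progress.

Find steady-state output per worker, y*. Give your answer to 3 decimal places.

In steady state, investment equals break-even investment: s·k^α = (n + δ)·k.
Dividing both sides by k: k^(1−α) = s / (n + δ).
k^0.71 = 0.12 / (0.011 + 0.037) = 0.12 / 0.048 = 2.5000
k* = 2.5000^(1/0.71) ≈ 3.6348
y* = (k*)^α = 3.6348^0.29 ≈ 1.4539

y* ≈ 1.454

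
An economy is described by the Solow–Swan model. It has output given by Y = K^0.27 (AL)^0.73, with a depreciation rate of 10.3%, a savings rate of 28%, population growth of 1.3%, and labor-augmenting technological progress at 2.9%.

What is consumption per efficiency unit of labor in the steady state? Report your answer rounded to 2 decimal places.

c* = 0.92

At the steady state, Δk = 0, so s·k^α = (n + g + δ)·k.
Rearranging, k^(1−α) = s / (n + g + δ).
k^0.73 = 0.28 / (0.013 + 0.029 + 0.103) = 0.28 / 0.145 = 1.9310
k* = 1.9310^(1/0.73) ≈ 2.4631
y* = (k*)^α = 2.4631^0.27 ≈ 1.2756
c* = (1 − s)·y* = (1 − 0.28) × 1.2756 ≈ 0.9184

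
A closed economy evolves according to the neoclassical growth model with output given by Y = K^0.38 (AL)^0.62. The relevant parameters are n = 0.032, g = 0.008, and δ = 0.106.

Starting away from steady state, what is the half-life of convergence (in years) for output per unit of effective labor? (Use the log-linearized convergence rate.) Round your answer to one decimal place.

half-life ≈ 7.7 years

Near the steady state the convergence rate is λ = (1 − α)(n + g + δ).
λ = (1 − 0.38) × 0.146 = 0.62 × 0.146 = 0.09052
Half-life = ln 2 / λ = 0.6931 / 0.09052 ≈ 7.66 years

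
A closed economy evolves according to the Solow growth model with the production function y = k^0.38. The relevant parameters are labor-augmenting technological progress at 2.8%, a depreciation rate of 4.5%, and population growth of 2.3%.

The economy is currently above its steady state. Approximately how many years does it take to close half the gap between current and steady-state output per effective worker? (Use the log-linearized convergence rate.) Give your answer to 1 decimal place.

Near the steady state the convergence rate is λ = (1 − α)(n + g + δ).
λ = (1 − 0.38) × 0.096 = 0.62 × 0.096 = 0.05952
Half-life = ln 2 / λ = 0.6931 / 0.05952 ≈ 11.64 years

t_½ ≈ 11.6 years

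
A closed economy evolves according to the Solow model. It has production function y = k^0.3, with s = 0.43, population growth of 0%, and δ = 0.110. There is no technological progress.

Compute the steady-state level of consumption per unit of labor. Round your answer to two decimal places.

In steady state, investment equals break-even investment: s·k^α = (n + δ)·k.
Rearranging, k^(1−α) = s / (n + δ).
k^0.7 = 0.43 / (0.000 + 0.110) = 0.43 / 0.110 = 3.9091
k* = 3.9091^(1/0.7) ≈ 7.0117
y* = (k*)^α = 7.0117^0.3 ≈ 1.7937
c* = (1 − s)·y* = (1 − 0.43) × 1.7937 ≈ 1.0224

c* = 1.02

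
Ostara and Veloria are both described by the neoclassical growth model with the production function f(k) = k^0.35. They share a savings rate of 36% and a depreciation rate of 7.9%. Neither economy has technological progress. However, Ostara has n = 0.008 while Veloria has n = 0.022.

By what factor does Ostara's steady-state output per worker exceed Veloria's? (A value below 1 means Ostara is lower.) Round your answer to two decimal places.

ratio ≈ 1.08

Steady-state y* = [s/(n + δ)]^(α/(1−α)), so the ratio is [ (s_O/(n + δ)_O) / (s_V/(n + δ)_V) ]^0.5385.
s_O/(n + δ)_O = 0.36/0.087 = 4.1379; s_V/(n + δ)_V = 0.36/0.101 = 3.5644.
Ratio = (4.1379/3.5644)^0.5385 = 1.1609^0.5385 ≈ 1.0837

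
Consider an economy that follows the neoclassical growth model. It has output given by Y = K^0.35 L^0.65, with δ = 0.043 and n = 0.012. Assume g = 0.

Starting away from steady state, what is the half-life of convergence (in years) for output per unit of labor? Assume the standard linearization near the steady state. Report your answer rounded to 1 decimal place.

half-life ≈ 19.4 years

Near the steady state the convergence rate is λ = (1 − α)(n + δ).
λ = (1 − 0.35) × 0.055 = 0.65 × 0.055 = 0.03575
Half-life = ln 2 / λ = 0.6931 / 0.03575 ≈ 19.39 years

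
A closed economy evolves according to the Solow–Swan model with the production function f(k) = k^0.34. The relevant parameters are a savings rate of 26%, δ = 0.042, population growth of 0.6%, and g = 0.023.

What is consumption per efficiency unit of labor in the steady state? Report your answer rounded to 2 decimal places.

c* ≈ 1.44

In steady state, investment equals break-even investment: s·k^α = (n + g + δ)·k.
Rearranging, k^(1−α) = s / (n + g + δ).
k^0.66 = 0.26 / (0.006 + 0.023 + 0.042) = 0.26 / 0.071 = 3.6620
k* = 3.6620^(1/0.66) ≈ 7.1469
y* = (k*)^α = 7.1469^0.34 ≈ 1.9516
c* = (1 − s)·y* = (1 − 0.26) × 1.9516 ≈ 1.4442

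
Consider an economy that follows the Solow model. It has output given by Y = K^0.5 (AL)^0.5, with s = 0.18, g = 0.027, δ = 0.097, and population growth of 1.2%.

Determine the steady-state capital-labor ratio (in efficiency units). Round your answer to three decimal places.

k* ≈ 1.752

Steady state requires s·f(k) = (n + g + δ)·k, i.e. s·k^α = (n + g + δ)·k.
Dividing both sides by k: k^(1−α) = s / (n + g + δ).
k^0.5 = 0.18 / (0.012 + 0.027 + 0.097) = 0.18 / 0.136 = 1.3235
k* = 1.3235^(1/0.5) ≈ 1.7517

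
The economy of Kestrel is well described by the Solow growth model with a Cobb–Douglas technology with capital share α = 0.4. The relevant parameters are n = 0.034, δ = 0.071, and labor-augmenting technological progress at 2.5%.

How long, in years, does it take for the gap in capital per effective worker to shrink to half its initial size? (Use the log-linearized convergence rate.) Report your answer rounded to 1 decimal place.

Near the steady state the convergence rate is λ = (1 − α)(n + g + δ).
λ = (1 − 0.4) × 0.130 = 0.6 × 0.130 = 0.0780
Half-life = ln 2 / λ = 0.6931 / 0.0780 ≈ 8.89 years

about 8.9 years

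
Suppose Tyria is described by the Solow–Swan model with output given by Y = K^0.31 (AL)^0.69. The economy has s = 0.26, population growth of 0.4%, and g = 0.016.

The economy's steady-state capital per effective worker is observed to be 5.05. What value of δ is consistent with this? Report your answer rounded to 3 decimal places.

δ ≈ 0.065

Steady state requires s·f(k) = (n + g + δ)·k, i.e. s·k^α = (n + g + δ)·k.
So s / (n + g + δ) = (k*)^(1−α) = 5.05^0.69 = 3.0568.
Therefore n + g + δ = s / 3.0568 = 0.26 / 3.0568 = 0.0851, so δ = 0.0851 − 0.020 = 0.0651.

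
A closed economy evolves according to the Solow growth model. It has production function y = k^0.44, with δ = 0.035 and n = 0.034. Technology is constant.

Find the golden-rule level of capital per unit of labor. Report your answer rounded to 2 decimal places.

The golden rule sets f'(k) = n + δ, i.e. α·k^(α−1) = n + δ.
So k^(1−α) = α / (n + δ) = 0.44 / 0.069 = 6.3768.
k_gold = 6.3768^(1/0.56) ≈ 27.3395

k_gold ≈ 27.34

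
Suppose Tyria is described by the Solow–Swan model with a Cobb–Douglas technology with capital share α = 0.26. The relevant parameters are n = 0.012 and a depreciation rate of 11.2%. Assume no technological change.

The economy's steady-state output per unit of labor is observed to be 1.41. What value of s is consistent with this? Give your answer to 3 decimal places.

At the steady state, Δk = 0, so s·k^α = (n + δ)·k.
Since y* = [s/(n + δ)]^(α/(1−α)), we have s/(n + δ) = (y*)^((1−α)/α) = 1.41^2.8462 = 2.6589.
Therefore s = 2.6589 × (n + δ) = 2.6589 × 0.124 = 0.3297.

s ≈ 0.330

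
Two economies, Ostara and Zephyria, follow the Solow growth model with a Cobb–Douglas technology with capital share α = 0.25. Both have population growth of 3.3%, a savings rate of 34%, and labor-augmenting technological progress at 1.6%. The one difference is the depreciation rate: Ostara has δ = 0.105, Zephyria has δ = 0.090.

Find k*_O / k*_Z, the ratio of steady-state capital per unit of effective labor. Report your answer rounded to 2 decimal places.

Steady-state k* = [s/(n + g + δ)]^(1/(1−α)), so the ratio is [ (s_O/(n + g + δ)_O) / (s_Z/(n + g + δ)_Z) ]^1.3333.
s_O/(n + g + δ)_O = 0.34/0.154 = 2.2078; s_Z/(n + g + δ)_Z = 0.34/0.139 = 2.4460.
Ratio = (2.2078/2.4460)^1.3333 = 0.9026^1.3333 ≈ 0.8723

ratio ≈ 0.87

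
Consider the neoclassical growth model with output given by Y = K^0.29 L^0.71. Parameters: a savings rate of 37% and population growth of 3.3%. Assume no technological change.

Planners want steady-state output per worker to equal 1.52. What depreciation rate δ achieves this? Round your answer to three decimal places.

At the steady state, Δk = 0, so s·k^α = (n + δ)·k.
Since y* = [s/(n + δ)]^(α/(1−α)), we have s/(n + δ) = (y*)^((1−α)/α) = 1.52^2.4483 = 2.7875.
Therefore n + δ = s / 2.7875 = 0.37 / 2.7875 = 0.1327, so δ = 0.1327 − 0.033 = 0.0997.

δ ≈ 0.100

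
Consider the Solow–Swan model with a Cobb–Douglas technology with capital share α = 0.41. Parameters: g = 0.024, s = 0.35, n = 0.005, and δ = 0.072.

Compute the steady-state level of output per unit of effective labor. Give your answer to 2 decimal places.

y* = 2.37

Steady state requires s·f(k) = (n + g + δ)·k, i.e. s·k^α = (n + g + δ)·k.
Rearranging, k^(1−α) = s / (n + g + δ).
k^0.59 = 0.35 / (0.005 + 0.024 + 0.072) = 0.35 / 0.101 = 3.4653
k* = 3.4653^(1/0.59) ≈ 8.2189
y* = (k*)^α = 8.2189^0.41 ≈ 2.3718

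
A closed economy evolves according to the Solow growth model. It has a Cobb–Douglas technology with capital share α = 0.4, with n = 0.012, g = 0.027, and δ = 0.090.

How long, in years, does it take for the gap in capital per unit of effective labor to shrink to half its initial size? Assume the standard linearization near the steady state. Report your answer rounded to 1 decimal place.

about 9.0 years

Near the steady state the convergence rate is λ = (1 − α)(n + g + δ).
λ = (1 − 0.4) × 0.129 = 0.6 × 0.129 = 0.0774
Half-life = ln 2 / λ = 0.6931 / 0.0774 ≈ 8.95 years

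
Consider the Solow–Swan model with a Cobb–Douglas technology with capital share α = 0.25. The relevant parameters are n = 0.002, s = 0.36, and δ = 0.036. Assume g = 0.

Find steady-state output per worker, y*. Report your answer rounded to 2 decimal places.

Steady state requires s·f(k) = (n + δ)·k, i.e. s·k^α = (n + δ)·k.
Rearranging, k^(1−α) = s / (n + δ).
k^0.75 = 0.36 / (0.002 + 0.036) = 0.36 / 0.038 = 9.4737
k* = 9.4737^(1/0.75) ≈ 20.0459
y* = (k*)^α = 20.0459^0.25 ≈ 2.1160

y* ≈ 2.12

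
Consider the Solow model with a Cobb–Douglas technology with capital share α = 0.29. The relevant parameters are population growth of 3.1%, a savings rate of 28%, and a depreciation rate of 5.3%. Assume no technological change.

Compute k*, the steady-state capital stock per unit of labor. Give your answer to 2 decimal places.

k* = 5.45

Steady state requires s·f(k) = (n + δ)·k, i.e. s·k^α = (n + δ)·k.
Rearranging, k^(1−α) = s / (n + δ).
k^0.71 = 0.28 / (0.031 + 0.053) = 0.28 / 0.084 = 3.3333
k* = 3.3333^(1/0.71) ≈ 5.4506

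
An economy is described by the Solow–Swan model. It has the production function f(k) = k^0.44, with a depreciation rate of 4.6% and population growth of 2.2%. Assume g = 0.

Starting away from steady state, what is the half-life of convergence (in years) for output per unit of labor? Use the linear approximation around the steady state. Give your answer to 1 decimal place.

t_½ ≈ 18.2 years

Near the steady state the convergence rate is λ = (1 − α)(n + δ).
λ = (1 − 0.44) × 0.068 = 0.56 × 0.068 = 0.03808
Half-life = ln 2 / λ = 0.6931 / 0.03808 ≈ 18.20 years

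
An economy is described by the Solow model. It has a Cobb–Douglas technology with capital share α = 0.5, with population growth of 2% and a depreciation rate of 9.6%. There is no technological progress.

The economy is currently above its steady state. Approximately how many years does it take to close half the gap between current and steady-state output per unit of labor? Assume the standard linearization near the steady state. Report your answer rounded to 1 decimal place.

Near the steady state the convergence rate is λ = (1 − α)(n + δ).
λ = (1 − 0.5) × 0.116 = 0.5 × 0.116 = 0.0580
Half-life = ln 2 / λ = 0.6931 / 0.0580 ≈ 11.95 years

t_½ ≈ 12.0 years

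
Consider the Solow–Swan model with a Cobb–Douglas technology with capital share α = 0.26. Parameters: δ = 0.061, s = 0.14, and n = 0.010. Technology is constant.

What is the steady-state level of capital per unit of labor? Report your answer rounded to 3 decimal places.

At the steady state, Δk = 0, so s·k^α = (n + δ)·k.
Dividing both sides by k: k^(1−α) = s / (n + δ).
k^0.74 = 0.14 / (0.010 + 0.061) = 0.14 / 0.071 = 1.9718
k* = 1.9718^(1/0.74) ≈ 2.5030

k* ≈ 2.503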